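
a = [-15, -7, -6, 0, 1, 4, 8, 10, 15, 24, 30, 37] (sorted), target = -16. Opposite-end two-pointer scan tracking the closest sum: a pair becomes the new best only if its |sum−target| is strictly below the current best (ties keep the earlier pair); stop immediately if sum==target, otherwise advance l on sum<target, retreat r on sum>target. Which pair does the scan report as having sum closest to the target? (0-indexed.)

[0,11] -15+37=22 d=38 * → r--
[0,10] -15+30=15 d=31 * → r--
[0,9] -15+24=9 d=25 * → r--
[0,8] -15+15=0 d=16 * → r--
[0,7] -15+10=-5 d=11 * → r--
[0,6] -15+8=-7 d=9 * → r--
[0,5] -15+4=-11 d=5 * → r--
[0,4] -15+1=-14 d=2 * → r--
[0,3] -15+0=-15 d=1 * → r--
[0,2] -15+-6=-21 d=5 → l++
[1,2] -7+-6=-13 d=3 → r--

pair (-15, 0) with sum -15 (|Δ|=1)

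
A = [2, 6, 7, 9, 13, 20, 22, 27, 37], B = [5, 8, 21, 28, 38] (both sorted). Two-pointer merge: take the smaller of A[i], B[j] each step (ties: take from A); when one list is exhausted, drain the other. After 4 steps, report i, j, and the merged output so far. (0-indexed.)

[i=0,j=0] A[i]=2<=B[j]=5 take 2 → i++
[i=1,j=0] A[i]=6>B[j]=5 take 5 → j++
[i=1,j=1] A[i]=6<=B[j]=8 take 6 → i++
[i=2,j=1] A[i]=7<=B[j]=8 take 7 → i++

i=3, j=1, merged so far=[2, 5, 6, 7]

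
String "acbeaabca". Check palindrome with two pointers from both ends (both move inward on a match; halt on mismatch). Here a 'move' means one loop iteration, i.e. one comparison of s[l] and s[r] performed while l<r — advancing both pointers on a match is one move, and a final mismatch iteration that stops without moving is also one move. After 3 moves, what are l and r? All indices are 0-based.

[0,8] 'a'=='a' → l++,r--
[1,7] 'c'=='c' → l++,r--
[2,6] 'b'=='b' → l++,r--

l=3, r=5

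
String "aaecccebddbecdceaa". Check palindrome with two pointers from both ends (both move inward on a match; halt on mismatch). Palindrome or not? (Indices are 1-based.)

l=1 r=18: 'a'=='a', l++,r--
l=2 r=17: 'a'=='a', l++,r--
l=3 r=16: 'e'=='e', l++,r--
l=4 r=15: 'c'=='c', l++,r--
l=5 r=14: 'c'!='d', stop

not a palindrome (mismatch at 5,14)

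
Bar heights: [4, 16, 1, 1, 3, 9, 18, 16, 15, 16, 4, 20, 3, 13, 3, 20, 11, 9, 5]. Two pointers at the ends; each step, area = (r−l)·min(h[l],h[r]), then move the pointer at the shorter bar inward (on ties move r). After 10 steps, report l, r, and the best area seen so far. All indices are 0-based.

l=7, r=15, best area=224

[0,18] min(4,5)*18=72 best=72 * → l++
[1,18] min(16,5)*17=85 best=85 * → r--
[1,17] min(16,9)*16=144 best=144 * → r--
[1,16] min(16,11)*15=165 best=165 * → r--
[1,15] min(16,20)*14=224 best=224 * → l++
[2,15] min(1,20)*13=13 best=224 → l++
[3,15] min(1,20)*12=12 best=224 → l++
[4,15] min(3,20)*11=33 best=224 → l++
[5,15] min(9,20)*10=90 best=224 → l++
[6,15] min(18,20)*9=162 best=224 → l++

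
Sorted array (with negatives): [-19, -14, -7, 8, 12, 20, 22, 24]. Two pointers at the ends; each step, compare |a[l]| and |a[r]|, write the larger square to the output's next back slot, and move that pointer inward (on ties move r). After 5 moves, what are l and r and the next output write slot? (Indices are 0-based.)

l=2, r=4, next write slot=2

[0,7] |-19|<=|24| out[7]=576 → r--
[0,6] |-19|<=|22| out[6]=484 → r--
[0,5] |-19|<=|20| out[5]=400 → r--
[0,4] |-19|>|12| out[4]=361 → l++
[1,4] |-14|>|12| out[3]=196 → l++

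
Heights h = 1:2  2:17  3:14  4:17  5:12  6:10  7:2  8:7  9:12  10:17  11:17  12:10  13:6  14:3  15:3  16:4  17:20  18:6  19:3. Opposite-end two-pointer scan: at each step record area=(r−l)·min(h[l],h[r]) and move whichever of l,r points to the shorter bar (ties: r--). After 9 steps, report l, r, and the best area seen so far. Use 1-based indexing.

l=8, r=17, best area=255

l=1 r=19: min(2,3)*18=36 best=36 *, l++
l=2 r=19: min(17,3)*17=51 best=51 *, r--
l=2 r=18: min(17,6)*16=96 best=96 *, r--
l=2 r=17: min(17,20)*15=255 best=255 *, l++
l=3 r=17: min(14,20)*14=196 best=255, l++
l=4 r=17: min(17,20)*13=221 best=255, l++
l=5 r=17: min(12,20)*12=144 best=255, l++
l=6 r=17: min(10,20)*11=110 best=255, l++
l=7 r=17: min(2,20)*10=20 best=255, l++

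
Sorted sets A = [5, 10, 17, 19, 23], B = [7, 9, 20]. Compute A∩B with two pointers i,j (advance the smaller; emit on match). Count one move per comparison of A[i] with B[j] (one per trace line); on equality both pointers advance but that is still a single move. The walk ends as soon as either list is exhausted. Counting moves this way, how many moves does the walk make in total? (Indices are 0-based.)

i=0 j=0: 5<7, i++
i=1 j=0: 10>7, j++
i=1 j=1: 10>9, j++
i=1 j=2: 10<20, i++
i=2 j=2: 17<20, i++
i=3 j=2: 19<20, i++
i=4 j=2: 23>20, j++

7 moves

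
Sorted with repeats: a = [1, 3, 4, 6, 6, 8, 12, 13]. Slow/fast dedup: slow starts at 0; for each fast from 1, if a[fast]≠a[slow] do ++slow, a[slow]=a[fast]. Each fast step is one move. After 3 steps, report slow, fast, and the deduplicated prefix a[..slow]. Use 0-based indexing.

slow=0 fast=1: a[fast]=3≠a[slow]=1 write a[1]=3, slow++,fast++
slow=1 fast=2: a[fast]=4≠a[slow]=3 write a[2]=4, slow++,fast++
slow=2 fast=3: a[fast]=6≠a[slow]=4 write a[3]=6, slow++,fast++

slow=3, fast=4, prefix=[1, 3, 4, 6]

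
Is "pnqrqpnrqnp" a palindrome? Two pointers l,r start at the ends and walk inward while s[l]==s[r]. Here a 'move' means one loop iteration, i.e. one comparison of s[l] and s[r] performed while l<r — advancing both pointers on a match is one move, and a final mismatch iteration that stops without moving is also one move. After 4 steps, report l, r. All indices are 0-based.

[0,10] 'p'=='p' → l++,r--
[1,9] 'n'=='n' → l++,r--
[2,8] 'q'=='q' → l++,r--
[3,7] 'r'=='r' → l++,r--

l=4, r=6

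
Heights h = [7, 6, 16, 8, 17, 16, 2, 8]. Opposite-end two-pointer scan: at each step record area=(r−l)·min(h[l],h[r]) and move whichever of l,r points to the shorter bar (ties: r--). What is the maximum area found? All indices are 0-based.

max area = 49

l=0 r=7: min(7,8)*7=49 best=49 *, l++
l=1 r=7: min(6,8)*6=36 best=49, l++
l=2 r=7: min(16,8)*5=40 best=49, r--
l=2 r=6: min(16,2)*4=8 best=49, r--
l=2 r=5: min(16,16)*3=48 best=49, r--
l=2 r=4: min(16,17)*2=32 best=49, l++
l=3 r=4: min(8,17)*1=8 best=49, l++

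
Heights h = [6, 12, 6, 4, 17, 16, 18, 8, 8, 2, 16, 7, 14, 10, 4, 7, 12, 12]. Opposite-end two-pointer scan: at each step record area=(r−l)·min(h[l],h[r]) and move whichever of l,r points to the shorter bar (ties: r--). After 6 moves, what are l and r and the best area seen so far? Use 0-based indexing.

l=1, r=12, best area=192

[0,17] min(6,12)*17=102 best=102 * → l++
[1,17] min(12,12)*16=192 best=192 * → r--
[1,16] min(12,12)*15=180 best=192 → r--
[1,15] min(12,7)*14=98 best=192 → r--
[1,14] min(12,4)*13=52 best=192 → r--
[1,13] min(12,10)*12=120 best=192 → r--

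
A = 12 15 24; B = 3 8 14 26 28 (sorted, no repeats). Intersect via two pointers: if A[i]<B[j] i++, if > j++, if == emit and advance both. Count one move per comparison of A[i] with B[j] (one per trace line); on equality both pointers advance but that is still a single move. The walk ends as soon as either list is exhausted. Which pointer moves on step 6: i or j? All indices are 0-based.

i

[i=0,j=0] 12>3 → j++
[i=0,j=1] 12>8 → j++
[i=0,j=2] 12<14 → i++
[i=1,j=2] 15>14 → j++
[i=1,j=3] 15<26 → i++
[i=2,j=3] 24<26 → i++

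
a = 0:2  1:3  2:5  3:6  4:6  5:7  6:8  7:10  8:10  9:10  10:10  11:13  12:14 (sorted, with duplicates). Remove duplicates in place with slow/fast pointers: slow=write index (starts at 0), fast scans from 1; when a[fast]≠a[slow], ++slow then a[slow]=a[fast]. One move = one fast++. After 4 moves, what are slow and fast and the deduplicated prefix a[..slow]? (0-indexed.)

slow=3, fast=5, prefix=[2, 3, 5, 6]

slow=0 fast=1: a[fast]=3≠a[slow]=2 write a[1]=3, slow++,fast++
slow=1 fast=2: a[fast]=5≠a[slow]=3 write a[2]=5, slow++,fast++
slow=2 fast=3: a[fast]=6≠a[slow]=5 write a[3]=6, slow++,fast++
slow=3 fast=4: a[fast]=6=a[slow] dup, fast++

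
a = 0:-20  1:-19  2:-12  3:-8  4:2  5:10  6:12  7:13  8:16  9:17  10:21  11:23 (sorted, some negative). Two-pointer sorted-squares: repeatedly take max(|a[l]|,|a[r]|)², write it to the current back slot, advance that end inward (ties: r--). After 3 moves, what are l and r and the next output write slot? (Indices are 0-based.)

l=0 r=11: |-20|<=|23| out[11]=529, r--
l=0 r=10: |-20|<=|21| out[10]=441, r--
l=0 r=9: |-20|>|17| out[9]=400, l++

l=1, r=9, next write slot=8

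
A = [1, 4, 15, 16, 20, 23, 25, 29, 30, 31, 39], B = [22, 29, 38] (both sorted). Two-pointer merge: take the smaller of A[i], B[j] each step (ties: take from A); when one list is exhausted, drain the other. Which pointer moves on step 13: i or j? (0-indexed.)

j

[i=0,j=0] A[i]=1<=B[j]=22 take 1 → i++
[i=1,j=0] A[i]=4<=B[j]=22 take 4 → i++
[i=2,j=0] A[i]=15<=B[j]=22 take 15 → i++
[i=3,j=0] A[i]=16<=B[j]=22 take 16 → i++
[i=4,j=0] A[i]=20<=B[j]=22 take 20 → i++
[i=5,j=0] A[i]=23>B[j]=22 take 22 → j++
[i=5,j=1] A[i]=23<=B[j]=29 take 23 → i++
[i=6,j=1] A[i]=25<=B[j]=29 take 25 → i++
[i=7,j=1] A[i]=29<=B[j]=29 take 29 → i++
[i=8,j=1] A[i]=30>B[j]=29 take 29 → j++
[i=8,j=2] A[i]=30<=B[j]=38 take 30 → i++
[i=9,j=2] A[i]=31<=B[j]=38 take 31 → i++
[i=10,j=2] A[i]=39>B[j]=38 take 38 → j++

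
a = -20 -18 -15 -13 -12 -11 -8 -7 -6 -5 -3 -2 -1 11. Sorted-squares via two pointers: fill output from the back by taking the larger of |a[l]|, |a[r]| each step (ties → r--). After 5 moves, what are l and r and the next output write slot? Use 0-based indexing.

l=5, r=13, next write slot=8

[0,13] |-20|>|11| out[13]=400 → l++
[1,13] |-18|>|11| out[12]=324 → l++
[2,13] |-15|>|11| out[11]=225 → l++
[3,13] |-13|>|11| out[10]=169 → l++
[4,13] |-12|>|11| out[9]=144 → l++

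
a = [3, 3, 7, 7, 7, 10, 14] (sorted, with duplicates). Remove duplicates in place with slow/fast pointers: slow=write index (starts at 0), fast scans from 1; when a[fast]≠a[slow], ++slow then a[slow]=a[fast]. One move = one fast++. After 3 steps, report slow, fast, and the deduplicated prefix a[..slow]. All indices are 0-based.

(s=0,f=1) a[fast]=3=a[slow] dup → fast++
(s=0,f=2) a[fast]=7≠a[slow]=3 write a[1]=7 → slow++,fast++
(s=1,f=3) a[fast]=7=a[slow] dup → fast++

slow=1, fast=4, prefix=[3, 7]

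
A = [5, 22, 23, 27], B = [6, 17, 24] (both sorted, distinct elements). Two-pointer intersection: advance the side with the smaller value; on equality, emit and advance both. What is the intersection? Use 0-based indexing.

intersection = []

i=0 j=0: 5<6, i++
i=1 j=0: 22>6, j++
i=1 j=1: 22>17, j++
i=1 j=2: 22<24, i++
i=2 j=2: 23<24, i++
i=3 j=2: 27>24, j++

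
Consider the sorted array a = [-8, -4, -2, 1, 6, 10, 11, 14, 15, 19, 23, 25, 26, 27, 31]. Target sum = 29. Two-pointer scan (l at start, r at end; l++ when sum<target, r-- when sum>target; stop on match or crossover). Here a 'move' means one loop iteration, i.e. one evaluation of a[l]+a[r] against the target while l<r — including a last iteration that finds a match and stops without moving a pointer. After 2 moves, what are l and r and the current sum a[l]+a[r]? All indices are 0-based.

l=2, r=14, sum=29

[0,14] -8+31=23 <29 → l++
[1,14] -4+31=27 <29 → l++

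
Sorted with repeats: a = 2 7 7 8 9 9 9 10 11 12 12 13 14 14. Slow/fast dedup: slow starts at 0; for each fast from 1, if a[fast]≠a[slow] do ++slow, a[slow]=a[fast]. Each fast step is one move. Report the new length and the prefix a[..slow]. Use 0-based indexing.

length 9; prefix = [2, 7, 8, 9, 10, 11, 12, 13, 14]

(s=0,f=1) a[fast]=7≠a[slow]=2 write a[1]=7 → slow++,fast++
(s=1,f=2) a[fast]=7=a[slow] dup → fast++
(s=1,f=3) a[fast]=8≠a[slow]=7 write a[2]=8 → slow++,fast++
(s=2,f=4) a[fast]=9≠a[slow]=8 write a[3]=9 → slow++,fast++
(s=3,f=5) a[fast]=9=a[slow] dup → fast++
(s=3,f=6) a[fast]=9=a[slow] dup → fast++
(s=3,f=7) a[fast]=10≠a[slow]=9 write a[4]=10 → slow++,fast++
(s=4,f=8) a[fast]=11≠a[slow]=10 write a[5]=11 → slow++,fast++
(s=5,f=9) a[fast]=12≠a[slow]=11 write a[6]=12 → slow++,fast++
(s=6,f=10) a[fast]=12=a[slow] dup → fast++
(s=6,f=11) a[fast]=13≠a[slow]=12 write a[7]=13 → slow++,fast++
(s=7,f=12) a[fast]=14≠a[slow]=13 write a[8]=14 → slow++,fast++
(s=8,f=13) a[fast]=14=a[slow] dup → fast++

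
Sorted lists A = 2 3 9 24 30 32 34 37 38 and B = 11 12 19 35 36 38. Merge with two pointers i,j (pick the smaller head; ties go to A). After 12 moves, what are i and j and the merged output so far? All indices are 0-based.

i=7, j=5, merged so far=[2, 3, 9, 11, 12, 19, 24, 30, 32, 34, 35, 36]

[i=0,j=0] A[i]=2<=B[j]=11 take 2 → i++
[i=1,j=0] A[i]=3<=B[j]=11 take 3 → i++
[i=2,j=0] A[i]=9<=B[j]=11 take 9 → i++
[i=3,j=0] A[i]=24>B[j]=11 take 11 → j++
[i=3,j=1] A[i]=24>B[j]=12 take 12 → j++
[i=3,j=2] A[i]=24>B[j]=19 take 19 → j++
[i=3,j=3] A[i]=24<=B[j]=35 take 24 → i++
[i=4,j=3] A[i]=30<=B[j]=35 take 30 → i++
[i=5,j=3] A[i]=32<=B[j]=35 take 32 → i++
[i=6,j=3] A[i]=34<=B[j]=35 take 34 → i++
[i=7,j=3] A[i]=37>B[j]=35 take 35 → j++
[i=7,j=4] A[i]=37>B[j]=36 take 36 → j++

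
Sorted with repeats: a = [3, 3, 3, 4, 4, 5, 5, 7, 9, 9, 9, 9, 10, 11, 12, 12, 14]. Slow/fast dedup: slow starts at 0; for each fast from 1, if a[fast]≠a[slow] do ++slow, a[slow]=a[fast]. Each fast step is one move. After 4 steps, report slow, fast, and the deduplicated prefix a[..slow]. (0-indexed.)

slow=0 fast=1: a[fast]=3=a[slow] dup, fast++
slow=0 fast=2: a[fast]=3=a[slow] dup, fast++
slow=0 fast=3: a[fast]=4≠a[slow]=3 write a[1]=4, slow++,fast++
slow=1 fast=4: a[fast]=4=a[slow] dup, fast++

slow=1, fast=5, prefix=[3, 4]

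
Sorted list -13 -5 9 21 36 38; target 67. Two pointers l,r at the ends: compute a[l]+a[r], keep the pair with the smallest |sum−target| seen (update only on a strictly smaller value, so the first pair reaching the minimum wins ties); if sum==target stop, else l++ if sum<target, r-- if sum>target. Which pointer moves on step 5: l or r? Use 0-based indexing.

[0,5] -13+38=25 d=42 * → l++
[1,5] -5+38=33 d=34 * → l++
[2,5] 9+38=47 d=20 * → l++
[3,5] 21+38=59 d=8 * → l++
[4,5] 36+38=74 d=7 * → r--

r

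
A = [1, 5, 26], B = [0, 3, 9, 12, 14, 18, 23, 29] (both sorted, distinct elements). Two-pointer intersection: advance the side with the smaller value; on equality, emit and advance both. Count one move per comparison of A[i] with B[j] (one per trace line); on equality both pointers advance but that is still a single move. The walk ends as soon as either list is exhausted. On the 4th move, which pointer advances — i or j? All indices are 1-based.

[i=1,j=1] 1>0 → j++
[i=1,j=2] 1<3 → i++
[i=2,j=2] 5>3 → j++
[i=2,j=3] 5<9 → i++

i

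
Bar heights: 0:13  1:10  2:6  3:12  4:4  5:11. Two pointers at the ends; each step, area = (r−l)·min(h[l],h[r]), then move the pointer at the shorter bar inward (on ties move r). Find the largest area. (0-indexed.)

l=0 r=5: min(13,11)*5=55 best=55 *, r--
l=0 r=4: min(13,4)*4=16 best=55, r--
l=0 r=3: min(13,12)*3=36 best=55, r--
l=0 r=2: min(13,6)*2=12 best=55, r--
l=0 r=1: min(13,10)*1=10 best=55, r--

max area = 55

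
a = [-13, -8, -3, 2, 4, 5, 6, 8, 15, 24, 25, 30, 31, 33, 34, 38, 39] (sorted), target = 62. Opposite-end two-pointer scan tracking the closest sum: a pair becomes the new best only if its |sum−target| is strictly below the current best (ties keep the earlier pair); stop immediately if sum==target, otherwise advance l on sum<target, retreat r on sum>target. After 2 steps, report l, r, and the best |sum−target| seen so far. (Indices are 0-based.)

l=2, r=16, best |Δ|=31

l=0 r=16: -13+39=26 d=36 *, l++
l=1 r=16: -8+39=31 d=31 *, l++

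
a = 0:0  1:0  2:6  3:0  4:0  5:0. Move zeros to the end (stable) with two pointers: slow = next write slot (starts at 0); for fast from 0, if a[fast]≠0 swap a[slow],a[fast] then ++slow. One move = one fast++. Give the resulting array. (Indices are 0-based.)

[6, 0, 0, 0, 0, 0]

slow=0 fast=0: a[fast]=0, fast++
slow=0 fast=1: a[fast]=0, fast++
slow=0 fast=2: a[fast]=6≠0 swap→a[0]=6, slow++,fast++
slow=1 fast=3: a[fast]=0, fast++
slow=1 fast=4: a[fast]=0, fast++
slow=1 fast=5: a[fast]=0, fast++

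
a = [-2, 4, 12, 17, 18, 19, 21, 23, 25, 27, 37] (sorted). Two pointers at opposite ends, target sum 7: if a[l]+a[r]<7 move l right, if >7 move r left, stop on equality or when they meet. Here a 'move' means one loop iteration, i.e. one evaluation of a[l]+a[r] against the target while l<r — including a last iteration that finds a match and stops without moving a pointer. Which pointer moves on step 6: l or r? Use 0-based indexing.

[0,10] -2+37=35 >7 → r--
[0,9] -2+27=25 >7 → r--
[0,8] -2+25=23 >7 → r--
[0,7] -2+23=21 >7 → r--
[0,6] -2+21=19 >7 → r--
[0,5] -2+19=17 >7 → r--

r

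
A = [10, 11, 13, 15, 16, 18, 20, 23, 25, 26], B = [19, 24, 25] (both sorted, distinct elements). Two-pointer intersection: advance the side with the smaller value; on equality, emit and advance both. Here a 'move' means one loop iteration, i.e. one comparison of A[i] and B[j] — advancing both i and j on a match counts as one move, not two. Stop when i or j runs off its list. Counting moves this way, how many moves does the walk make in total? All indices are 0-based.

[i=0,j=0] 10<19 → i++
[i=1,j=0] 11<19 → i++
[i=2,j=0] 13<19 → i++
[i=3,j=0] 15<19 → i++
[i=4,j=0] 16<19 → i++
[i=5,j=0] 18<19 → i++
[i=6,j=0] 20>19 → j++
[i=6,j=1] 20<24 → i++
[i=7,j=1] 23<24 → i++
[i=8,j=1] 25>24 → j++
[i=8,j=2] 25==25 emit → i++,j++

11 moves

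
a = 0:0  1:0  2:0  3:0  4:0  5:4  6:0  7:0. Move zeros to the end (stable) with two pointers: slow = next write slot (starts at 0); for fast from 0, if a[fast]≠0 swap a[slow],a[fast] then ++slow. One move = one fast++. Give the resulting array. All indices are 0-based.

[4, 0, 0, 0, 0, 0, 0, 0]

slow=0 fast=0: a[fast]=0, fast++
slow=0 fast=1: a[fast]=0, fast++
slow=0 fast=2: a[fast]=0, fast++
slow=0 fast=3: a[fast]=0, fast++
slow=0 fast=4: a[fast]=0, fast++
slow=0 fast=5: a[fast]=4≠0 swap→a[0]=4, slow++,fast++
slow=1 fast=6: a[fast]=0, fast++
slow=1 fast=7: a[fast]=0, fast++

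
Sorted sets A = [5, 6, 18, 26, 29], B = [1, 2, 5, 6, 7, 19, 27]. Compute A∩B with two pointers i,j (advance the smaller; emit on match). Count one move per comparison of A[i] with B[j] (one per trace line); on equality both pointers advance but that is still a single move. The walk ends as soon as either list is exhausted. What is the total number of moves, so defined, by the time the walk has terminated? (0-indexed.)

9 moves

i=0 j=0: 5>1, j++
i=0 j=1: 5>2, j++
i=0 j=2: 5==5 emit, i++,j++
i=1 j=3: 6==6 emit, i++,j++
i=2 j=4: 18>7, j++
i=2 j=5: 18<19, i++
i=3 j=5: 26>19, j++
i=3 j=6: 26<27, i++
i=4 j=6: 29>27, j++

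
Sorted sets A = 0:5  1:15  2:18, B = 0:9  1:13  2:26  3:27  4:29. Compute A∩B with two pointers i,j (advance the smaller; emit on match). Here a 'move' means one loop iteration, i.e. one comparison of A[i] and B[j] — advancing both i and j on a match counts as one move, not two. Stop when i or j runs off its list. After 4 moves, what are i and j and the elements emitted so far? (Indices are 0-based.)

i=2, j=2, emitted=[]

i=0 j=0: 5<9, i++
i=1 j=0: 15>9, j++
i=1 j=1: 15>13, j++
i=1 j=2: 15<26, i++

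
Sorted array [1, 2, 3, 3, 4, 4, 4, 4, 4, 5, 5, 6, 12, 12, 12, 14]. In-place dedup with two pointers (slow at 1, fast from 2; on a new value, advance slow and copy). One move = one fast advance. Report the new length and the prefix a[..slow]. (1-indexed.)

length 8; prefix = [1, 2, 3, 4, 5, 6, 12, 14]

(s=1,f=2) a[fast]=2≠a[slow]=1 write a[2]=2 → slow++,fast++
(s=2,f=3) a[fast]=3≠a[slow]=2 write a[3]=3 → slow++,fast++
(s=3,f=4) a[fast]=3=a[slow] dup → fast++
(s=3,f=5) a[fast]=4≠a[slow]=3 write a[4]=4 → slow++,fast++
(s=4,f=6) a[fast]=4=a[slow] dup → fast++
(s=4,f=7) a[fast]=4=a[slow] dup → fast++
(s=4,f=8) a[fast]=4=a[slow] dup → fast++
(s=4,f=9) a[fast]=4=a[slow] dup → fast++
(s=4,f=10) a[fast]=5≠a[slow]=4 write a[5]=5 → slow++,fast++
(s=5,f=11) a[fast]=5=a[slow] dup → fast++
(s=5,f=12) a[fast]=6≠a[slow]=5 write a[6]=6 → slow++,fast++
(s=6,f=13) a[fast]=12≠a[slow]=6 write a[7]=12 → slow++,fast++
(s=7,f=14) a[fast]=12=a[slow] dup → fast++
(s=7,f=15) a[fast]=12=a[slow] dup → fast++
(s=7,f=16) a[fast]=14≠a[slow]=12 write a[8]=14 → slow++,fast++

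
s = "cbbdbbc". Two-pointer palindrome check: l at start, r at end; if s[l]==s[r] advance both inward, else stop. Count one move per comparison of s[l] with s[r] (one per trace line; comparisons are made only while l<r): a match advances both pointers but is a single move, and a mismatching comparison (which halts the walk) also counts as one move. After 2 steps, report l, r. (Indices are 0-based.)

l=2, r=4

l=0 r=6: 'c'=='c', l++,r--
l=1 r=5: 'b'=='b', l++,r--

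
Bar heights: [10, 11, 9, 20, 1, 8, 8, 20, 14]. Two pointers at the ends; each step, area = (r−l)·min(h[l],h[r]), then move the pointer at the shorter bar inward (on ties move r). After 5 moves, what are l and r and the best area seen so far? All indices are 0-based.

[0,8] min(10,14)*8=80 best=80 * → l++
[1,8] min(11,14)*7=77 best=80 → l++
[2,8] min(9,14)*6=54 best=80 → l++
[3,8] min(20,14)*5=70 best=80 → r--
[3,7] min(20,20)*4=80 best=80 → r--

l=3, r=6, best area=80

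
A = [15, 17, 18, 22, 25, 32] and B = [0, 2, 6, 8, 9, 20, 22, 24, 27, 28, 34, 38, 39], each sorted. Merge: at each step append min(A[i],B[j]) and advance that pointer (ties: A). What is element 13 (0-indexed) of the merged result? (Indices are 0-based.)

merged[13] = 27

[i=0,j=0] A[i]=15>B[j]=0 take 0 → j++
[i=0,j=1] A[i]=15>B[j]=2 take 2 → j++
[i=0,j=2] A[i]=15>B[j]=6 take 6 → j++
[i=0,j=3] A[i]=15>B[j]=8 take 8 → j++
[i=0,j=4] A[i]=15>B[j]=9 take 9 → j++
[i=0,j=5] A[i]=15<=B[j]=20 take 15 → i++
[i=1,j=5] A[i]=17<=B[j]=20 take 17 → i++
[i=2,j=5] A[i]=18<=B[j]=20 take 18 → i++
[i=3,j=5] A[i]=22>B[j]=20 take 20 → j++
[i=3,j=6] A[i]=22<=B[j]=22 take 22 → i++
[i=4,j=6] A[i]=25>B[j]=22 take 22 → j++
[i=4,j=7] A[i]=25>B[j]=24 take 24 → j++
[i=4,j=8] A[i]=25<=B[j]=27 take 25 → i++
[i=5,j=8] A[i]=32>B[j]=27 take 27 → j++
[i=5,j=9] A[i]=32>B[j]=28 take 28 → j++
[i=5,j=10] A[i]=32<=B[j]=34 take 32 → i++
[i=6,j=10] A done, take B[j]=34 → j++
[i=6,j=11] A done, take B[j]=38 → j++
[i=6,j=12] A done, take B[j]=39 → j++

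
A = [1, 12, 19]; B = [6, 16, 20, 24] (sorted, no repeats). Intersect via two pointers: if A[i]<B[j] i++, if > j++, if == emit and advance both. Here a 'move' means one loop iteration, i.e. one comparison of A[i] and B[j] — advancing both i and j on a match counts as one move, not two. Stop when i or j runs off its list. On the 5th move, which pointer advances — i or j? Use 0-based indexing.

i

[i=0,j=0] 1<6 → i++
[i=1,j=0] 12>6 → j++
[i=1,j=1] 12<16 → i++
[i=2,j=1] 19>16 → j++
[i=2,j=2] 19<20 → i++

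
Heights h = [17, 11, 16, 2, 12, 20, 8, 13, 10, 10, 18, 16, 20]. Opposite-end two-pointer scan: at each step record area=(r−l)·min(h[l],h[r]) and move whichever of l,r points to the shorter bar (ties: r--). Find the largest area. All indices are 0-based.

max area = 204

[0,12] min(17,20)*12=204 best=204 * → l++
[1,12] min(11,20)*11=121 best=204 → l++
[2,12] min(16,20)*10=160 best=204 → l++
[3,12] min(2,20)*9=18 best=204 → l++
[4,12] min(12,20)*8=96 best=204 → l++
[5,12] min(20,20)*7=140 best=204 → r--
[5,11] min(20,16)*6=96 best=204 → r--
[5,10] min(20,18)*5=90 best=204 → r--
[5,9] min(20,10)*4=40 best=204 → r--
[5,8] min(20,10)*3=30 best=204 → r--
[5,7] min(20,13)*2=26 best=204 → r--
[5,6] min(20,8)*1=8 best=204 → r--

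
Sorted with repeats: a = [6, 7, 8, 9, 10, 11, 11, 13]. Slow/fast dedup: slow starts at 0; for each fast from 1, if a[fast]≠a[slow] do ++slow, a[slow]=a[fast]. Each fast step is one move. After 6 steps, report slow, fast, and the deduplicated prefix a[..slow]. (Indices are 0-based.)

slow=5, fast=7, prefix=[6, 7, 8, 9, 10, 11]

slow=0 fast=1: a[fast]=7≠a[slow]=6 write a[1]=7, slow++,fast++
slow=1 fast=2: a[fast]=8≠a[slow]=7 write a[2]=8, slow++,fast++
slow=2 fast=3: a[fast]=9≠a[slow]=8 write a[3]=9, slow++,fast++
slow=3 fast=4: a[fast]=10≠a[slow]=9 write a[4]=10, slow++,fast++
slow=4 fast=5: a[fast]=11≠a[slow]=10 write a[5]=11, slow++,fast++
slow=5 fast=6: a[fast]=11=a[slow] dup, fast++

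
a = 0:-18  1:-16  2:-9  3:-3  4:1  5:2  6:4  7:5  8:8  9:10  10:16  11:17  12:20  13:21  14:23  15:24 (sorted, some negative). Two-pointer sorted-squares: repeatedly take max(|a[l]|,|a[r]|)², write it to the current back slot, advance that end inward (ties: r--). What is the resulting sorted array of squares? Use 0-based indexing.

l=0 r=15: |-18|<=|24| out[15]=576, r--
l=0 r=14: |-18|<=|23| out[14]=529, r--
l=0 r=13: |-18|<=|21| out[13]=441, r--
l=0 r=12: |-18|<=|20| out[12]=400, r--
l=0 r=11: |-18|>|17| out[11]=324, l++
l=1 r=11: |-16|<=|17| out[10]=289, r--
l=1 r=10: |-16|<=|16| out[9]=256, r--
l=1 r=9: |-16|>|10| out[8]=256, l++
l=2 r=9: |-9|<=|10| out[7]=100, r--
l=2 r=8: |-9|>|8| out[6]=81, l++
l=3 r=8: |-3|<=|8| out[5]=64, r--
l=3 r=7: |-3|<=|5| out[4]=25, r--
l=3 r=6: |-3|<=|4| out[3]=16, r--
l=3 r=5: |-3|>|2| out[2]=9, l++
l=4 r=5: |1|<=|2| out[1]=4, r--
l=4 r=4: |1|<=|1| out[0]=1, r--

[1, 4, 9, 16, 25, 64, 81, 100, 256, 256, 289, 324, 400, 441, 529, 576]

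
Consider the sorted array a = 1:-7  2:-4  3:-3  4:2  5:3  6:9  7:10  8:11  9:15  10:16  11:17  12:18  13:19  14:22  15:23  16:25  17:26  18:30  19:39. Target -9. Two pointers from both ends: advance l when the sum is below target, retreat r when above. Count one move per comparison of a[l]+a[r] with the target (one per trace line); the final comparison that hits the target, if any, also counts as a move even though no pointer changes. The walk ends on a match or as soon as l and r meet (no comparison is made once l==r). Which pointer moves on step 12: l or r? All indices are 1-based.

[1,19] -7+39=32 >-9 → r--
[1,18] -7+30=23 >-9 → r--
[1,17] -7+26=19 >-9 → r--
[1,16] -7+25=18 >-9 → r--
[1,15] -7+23=16 >-9 → r--
[1,14] -7+22=15 >-9 → r--
[1,13] -7+19=12 >-9 → r--
[1,12] -7+18=11 >-9 → r--
[1,11] -7+17=10 >-9 → r--
[1,10] -7+16=9 >-9 → r--
[1,9] -7+15=8 >-9 → r--
[1,8] -7+11=4 >-9 → r--

r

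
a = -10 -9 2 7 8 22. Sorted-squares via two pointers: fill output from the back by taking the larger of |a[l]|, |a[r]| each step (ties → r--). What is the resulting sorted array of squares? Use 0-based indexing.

l=0 r=5: |-10|<=|22| out[5]=484, r--
l=0 r=4: |-10|>|8| out[4]=100, l++
l=1 r=4: |-9|>|8| out[3]=81, l++
l=2 r=4: |2|<=|8| out[2]=64, r--
l=2 r=3: |2|<=|7| out[1]=49, r--
l=2 r=2: |2|<=|2| out[0]=4, r--

[4, 49, 64, 81, 100, 484]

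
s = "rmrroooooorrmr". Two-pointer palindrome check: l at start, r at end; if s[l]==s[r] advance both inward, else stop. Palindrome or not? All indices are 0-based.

[0,13] 'r'=='r' → l++,r--
[1,12] 'm'=='m' → l++,r--
[2,11] 'r'=='r' → l++,r--
[3,10] 'r'=='r' → l++,r--
[4,9] 'o'=='o' → l++,r--
[5,8] 'o'=='o' → l++,r--
[6,7] 'o'=='o' → l++,r--

palindrome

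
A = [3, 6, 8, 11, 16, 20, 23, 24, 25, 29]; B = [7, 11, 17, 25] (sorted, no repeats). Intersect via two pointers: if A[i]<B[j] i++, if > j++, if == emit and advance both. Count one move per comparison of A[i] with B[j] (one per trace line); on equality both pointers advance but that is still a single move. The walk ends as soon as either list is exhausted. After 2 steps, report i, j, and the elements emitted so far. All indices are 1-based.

[i=1,j=1] 3<7 → i++
[i=2,j=1] 6<7 → i++

i=3, j=1, emitted=[]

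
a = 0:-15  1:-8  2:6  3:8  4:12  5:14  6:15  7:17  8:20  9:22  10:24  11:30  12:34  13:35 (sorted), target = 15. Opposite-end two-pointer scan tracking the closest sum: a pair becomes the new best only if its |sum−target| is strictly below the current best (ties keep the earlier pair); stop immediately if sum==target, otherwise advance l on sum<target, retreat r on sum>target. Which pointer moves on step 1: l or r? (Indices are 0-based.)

r

[0,13] -15+35=20 d=5 * → r--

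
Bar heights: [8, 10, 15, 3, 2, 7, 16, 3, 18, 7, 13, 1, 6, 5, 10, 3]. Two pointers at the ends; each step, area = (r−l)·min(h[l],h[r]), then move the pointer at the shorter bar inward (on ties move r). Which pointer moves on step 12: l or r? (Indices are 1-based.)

[1,16] min(8,3)*15=45 best=45 * → r--
[1,15] min(8,10)*14=112 best=112 * → l++
[2,15] min(10,10)*13=130 best=130 * → r--
[2,14] min(10,5)*12=60 best=130 → r--
[2,13] min(10,6)*11=66 best=130 → r--
[2,12] min(10,1)*10=10 best=130 → r--
[2,11] min(10,13)*9=90 best=130 → l++
[3,11] min(15,13)*8=104 best=130 → r--
[3,10] min(15,7)*7=49 best=130 → r--
[3,9] min(15,18)*6=90 best=130 → l++
[4,9] min(3,18)*5=15 best=130 → l++
[5,9] min(2,18)*4=8 best=130 → l++

l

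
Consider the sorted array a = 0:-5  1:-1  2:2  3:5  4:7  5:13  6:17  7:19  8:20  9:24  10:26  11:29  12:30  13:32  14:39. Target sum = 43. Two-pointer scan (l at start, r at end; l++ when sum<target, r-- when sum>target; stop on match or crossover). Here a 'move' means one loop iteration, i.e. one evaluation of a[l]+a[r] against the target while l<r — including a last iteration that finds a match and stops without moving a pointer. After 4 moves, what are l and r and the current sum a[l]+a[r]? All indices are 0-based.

l=0 r=14: -5+39=34 <43, l++
l=1 r=14: -1+39=38 <43, l++
l=2 r=14: 2+39=41 <43, l++
l=3 r=14: 5+39=44 >43, r--

l=3, r=13, sum=37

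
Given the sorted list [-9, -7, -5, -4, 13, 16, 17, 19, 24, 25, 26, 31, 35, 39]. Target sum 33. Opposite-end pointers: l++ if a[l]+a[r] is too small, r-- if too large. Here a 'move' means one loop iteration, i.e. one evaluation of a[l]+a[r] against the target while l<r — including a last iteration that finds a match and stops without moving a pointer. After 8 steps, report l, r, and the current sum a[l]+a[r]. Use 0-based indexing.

l=4, r=9, sum=38

l=0 r=13: -9+39=30 <33, l++
l=1 r=13: -7+39=32 <33, l++
l=2 r=13: -5+39=34 >33, r--
l=2 r=12: -5+35=30 <33, l++
l=3 r=12: -4+35=31 <33, l++
l=4 r=12: 13+35=48 >33, r--
l=4 r=11: 13+31=44 >33, r--
l=4 r=10: 13+26=39 >33, r--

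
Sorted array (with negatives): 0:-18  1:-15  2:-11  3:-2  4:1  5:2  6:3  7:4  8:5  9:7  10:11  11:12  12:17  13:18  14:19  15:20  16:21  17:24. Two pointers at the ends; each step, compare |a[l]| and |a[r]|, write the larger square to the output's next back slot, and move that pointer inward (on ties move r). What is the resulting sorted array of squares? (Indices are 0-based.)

l=0 r=17: |-18|<=|24| out[17]=576, r--
l=0 r=16: |-18|<=|21| out[16]=441, r--
l=0 r=15: |-18|<=|20| out[15]=400, r--
l=0 r=14: |-18|<=|19| out[14]=361, r--
l=0 r=13: |-18|<=|18| out[13]=324, r--
l=0 r=12: |-18|>|17| out[12]=324, l++
l=1 r=12: |-15|<=|17| out[11]=289, r--
l=1 r=11: |-15|>|12| out[10]=225, l++
l=2 r=11: |-11|<=|12| out[9]=144, r--
l=2 r=10: |-11|<=|11| out[8]=121, r--
l=2 r=9: |-11|>|7| out[7]=121, l++
l=3 r=9: |-2|<=|7| out[6]=49, r--
l=3 r=8: |-2|<=|5| out[5]=25, r--
l=3 r=7: |-2|<=|4| out[4]=16, r--
l=3 r=6: |-2|<=|3| out[3]=9, r--
l=3 r=5: |-2|<=|2| out[2]=4, r--
l=3 r=4: |-2|>|1| out[1]=4, l++
l=4 r=4: |1|<=|1| out[0]=1, r--

[1, 4, 4, 9, 16, 25, 49, 121, 121, 144, 225, 289, 324, 324, 361, 400, 441, 576]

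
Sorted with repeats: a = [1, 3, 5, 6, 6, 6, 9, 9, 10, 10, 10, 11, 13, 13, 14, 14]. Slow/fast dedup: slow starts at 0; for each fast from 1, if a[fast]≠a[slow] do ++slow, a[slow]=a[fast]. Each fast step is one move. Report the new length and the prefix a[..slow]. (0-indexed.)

length 9; prefix = [1, 3, 5, 6, 9, 10, 11, 13, 14]

slow=0 fast=1: a[fast]=3≠a[slow]=1 write a[1]=3, slow++,fast++
slow=1 fast=2: a[fast]=5≠a[slow]=3 write a[2]=5, slow++,fast++
slow=2 fast=3: a[fast]=6≠a[slow]=5 write a[3]=6, slow++,fast++
slow=3 fast=4: a[fast]=6=a[slow] dup, fast++
slow=3 fast=5: a[fast]=6=a[slow] dup, fast++
slow=3 fast=6: a[fast]=9≠a[slow]=6 write a[4]=9, slow++,fast++
slow=4 fast=7: a[fast]=9=a[slow] dup, fast++
slow=4 fast=8: a[fast]=10≠a[slow]=9 write a[5]=10, slow++,fast++
slow=5 fast=9: a[fast]=10=a[slow] dup, fast++
slow=5 fast=10: a[fast]=10=a[slow] dup, fast++
slow=5 fast=11: a[fast]=11≠a[slow]=10 write a[6]=11, slow++,fast++
slow=6 fast=12: a[fast]=13≠a[slow]=11 write a[7]=13, slow++,fast++
slow=7 fast=13: a[fast]=13=a[slow] dup, fast++
slow=7 fast=14: a[fast]=14≠a[slow]=13 write a[8]=14, slow++,fast++
slow=8 fast=15: a[fast]=14=a[slow] dup, fast++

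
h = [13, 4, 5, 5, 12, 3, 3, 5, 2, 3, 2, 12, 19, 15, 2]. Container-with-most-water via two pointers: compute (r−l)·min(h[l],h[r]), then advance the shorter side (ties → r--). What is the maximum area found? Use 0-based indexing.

max area = 169

l=0 r=14: min(13,2)*14=28 best=28 *, r--
l=0 r=13: min(13,15)*13=169 best=169 *, l++
l=1 r=13: min(4,15)*12=48 best=169, l++
l=2 r=13: min(5,15)*11=55 best=169, l++
l=3 r=13: min(5,15)*10=50 best=169, l++
l=4 r=13: min(12,15)*9=108 best=169, l++
l=5 r=13: min(3,15)*8=24 best=169, l++
l=6 r=13: min(3,15)*7=21 best=169, l++
l=7 r=13: min(5,15)*6=30 best=169, l++
l=8 r=13: min(2,15)*5=10 best=169, l++
l=9 r=13: min(3,15)*4=12 best=169, l++
l=10 r=13: min(2,15)*3=6 best=169, l++
l=11 r=13: min(12,15)*2=24 best=169, l++
l=12 r=13: min(19,15)*1=15 best=169, r--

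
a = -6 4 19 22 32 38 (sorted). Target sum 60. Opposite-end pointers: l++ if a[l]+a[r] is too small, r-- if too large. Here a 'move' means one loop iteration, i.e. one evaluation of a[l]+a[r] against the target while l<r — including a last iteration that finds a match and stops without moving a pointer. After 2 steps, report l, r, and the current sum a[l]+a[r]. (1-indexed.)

[1,6] -6+38=32 <60 → l++
[2,6] 4+38=42 <60 → l++

l=3, r=6, sum=57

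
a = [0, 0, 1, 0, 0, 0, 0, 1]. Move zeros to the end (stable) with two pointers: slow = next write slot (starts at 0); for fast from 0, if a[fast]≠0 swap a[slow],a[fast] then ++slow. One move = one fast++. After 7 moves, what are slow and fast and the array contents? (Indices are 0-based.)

slow=1, fast=7, a=[1, 0, 0, 0, 0, 0, 0, 1]

(s=0,f=0) a[fast]=0 → fast++
(s=0,f=1) a[fast]=0 → fast++
(s=0,f=2) a[fast]=1≠0 swap→a[0]=1 → slow++,fast++
(s=1,f=3) a[fast]=0 → fast++
(s=1,f=4) a[fast]=0 → fast++
(s=1,f=5) a[fast]=0 → fast++
(s=1,f=6) a[fast]=0 → fast++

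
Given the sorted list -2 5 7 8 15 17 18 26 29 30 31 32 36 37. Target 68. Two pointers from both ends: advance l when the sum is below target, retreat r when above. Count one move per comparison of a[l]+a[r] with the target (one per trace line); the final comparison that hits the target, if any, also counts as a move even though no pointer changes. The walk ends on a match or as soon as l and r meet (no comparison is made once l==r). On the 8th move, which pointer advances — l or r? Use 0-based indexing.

l=0 r=13: -2+37=35 <68, l++
l=1 r=13: 5+37=42 <68, l++
l=2 r=13: 7+37=44 <68, l++
l=3 r=13: 8+37=45 <68, l++
l=4 r=13: 15+37=52 <68, l++
l=5 r=13: 17+37=54 <68, l++
l=6 r=13: 18+37=55 <68, l++
l=7 r=13: 26+37=63 <68, l++

l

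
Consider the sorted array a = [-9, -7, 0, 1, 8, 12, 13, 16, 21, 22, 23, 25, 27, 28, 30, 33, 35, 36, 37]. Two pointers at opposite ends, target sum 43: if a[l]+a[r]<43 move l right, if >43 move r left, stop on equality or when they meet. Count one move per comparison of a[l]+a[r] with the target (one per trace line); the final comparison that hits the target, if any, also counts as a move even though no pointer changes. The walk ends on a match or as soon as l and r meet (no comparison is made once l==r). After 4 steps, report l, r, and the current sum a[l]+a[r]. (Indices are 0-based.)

l=4, r=18, sum=45

l=0 r=18: -9+37=28 <43, l++
l=1 r=18: -7+37=30 <43, l++
l=2 r=18: 0+37=37 <43, l++
l=3 r=18: 1+37=38 <43, l++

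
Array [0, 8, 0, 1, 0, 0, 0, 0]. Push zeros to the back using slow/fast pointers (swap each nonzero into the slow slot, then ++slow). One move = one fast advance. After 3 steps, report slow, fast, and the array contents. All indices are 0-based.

(s=0,f=0) a[fast]=0 → fast++
(s=0,f=1) a[fast]=8≠0 swap→a[0]=8 → slow++,fast++
(s=1,f=2) a[fast]=0 → fast++

slow=1, fast=3, a=[8, 0, 0, 1, 0, 0, 0, 0]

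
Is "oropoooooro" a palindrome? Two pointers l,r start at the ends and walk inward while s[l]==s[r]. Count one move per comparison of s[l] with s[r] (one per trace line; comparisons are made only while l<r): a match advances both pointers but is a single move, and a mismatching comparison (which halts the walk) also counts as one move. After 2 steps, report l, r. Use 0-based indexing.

l=2, r=8

l=0 r=10: 'o'=='o', l++,r--
l=1 r=9: 'r'=='r', l++,r--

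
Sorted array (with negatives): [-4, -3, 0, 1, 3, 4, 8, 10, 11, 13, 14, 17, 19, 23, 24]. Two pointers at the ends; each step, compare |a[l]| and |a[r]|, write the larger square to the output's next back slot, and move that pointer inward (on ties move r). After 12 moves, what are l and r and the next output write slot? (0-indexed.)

l=1, r=3, next write slot=2

[0,14] |-4|<=|24| out[14]=576 → r--
[0,13] |-4|<=|23| out[13]=529 → r--
[0,12] |-4|<=|19| out[12]=361 → r--
[0,11] |-4|<=|17| out[11]=289 → r--
[0,10] |-4|<=|14| out[10]=196 → r--
[0,9] |-4|<=|13| out[9]=169 → r--
[0,8] |-4|<=|11| out[8]=121 → r--
[0,7] |-4|<=|10| out[7]=100 → r--
[0,6] |-4|<=|8| out[6]=64 → r--
[0,5] |-4|<=|4| out[5]=16 → r--
[0,4] |-4|>|3| out[4]=16 → l++
[1,4] |-3|<=|3| out[3]=9 → r--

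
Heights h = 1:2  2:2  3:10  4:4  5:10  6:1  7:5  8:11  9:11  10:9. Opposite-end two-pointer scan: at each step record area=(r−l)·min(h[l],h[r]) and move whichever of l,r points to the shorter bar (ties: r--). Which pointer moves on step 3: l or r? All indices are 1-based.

r

l=1 r=10: min(2,9)*9=18 best=18 *, l++
l=2 r=10: min(2,9)*8=16 best=18, l++
l=3 r=10: min(10,9)*7=63 best=63 *, r--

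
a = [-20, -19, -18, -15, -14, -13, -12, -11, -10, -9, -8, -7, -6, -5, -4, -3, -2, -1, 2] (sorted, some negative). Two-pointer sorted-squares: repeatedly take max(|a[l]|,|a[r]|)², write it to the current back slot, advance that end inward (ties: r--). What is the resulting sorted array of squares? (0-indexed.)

[0,18] |-20|>|2| out[18]=400 → l++
[1,18] |-19|>|2| out[17]=361 → l++
[2,18] |-18|>|2| out[16]=324 → l++
[3,18] |-15|>|2| out[15]=225 → l++
[4,18] |-14|>|2| out[14]=196 → l++
[5,18] |-13|>|2| out[13]=169 → l++
[6,18] |-12|>|2| out[12]=144 → l++
[7,18] |-11|>|2| out[11]=121 → l++
[8,18] |-10|>|2| out[10]=100 → l++
[9,18] |-9|>|2| out[9]=81 → l++
[10,18] |-8|>|2| out[8]=64 → l++
[11,18] |-7|>|2| out[7]=49 → l++
[12,18] |-6|>|2| out[6]=36 → l++
[13,18] |-5|>|2| out[5]=25 → l++
[14,18] |-4|>|2| out[4]=16 → l++
[15,18] |-3|>|2| out[3]=9 → l++
[16,18] |-2|<=|2| out[2]=4 → r--
[16,17] |-2|>|-1| out[1]=4 → l++
[17,17] |-1|<=|-1| out[0]=1 → r--

[1, 4, 4, 9, 16, 25, 36, 49, 64, 81, 100, 121, 144, 169, 196, 225, 324, 361, 400]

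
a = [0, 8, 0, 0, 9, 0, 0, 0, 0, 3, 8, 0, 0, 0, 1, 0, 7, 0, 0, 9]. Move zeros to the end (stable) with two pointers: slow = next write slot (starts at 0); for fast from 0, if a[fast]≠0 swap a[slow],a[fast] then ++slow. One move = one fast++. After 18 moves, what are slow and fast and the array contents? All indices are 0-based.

slow=0 fast=0: a[fast]=0, fast++
slow=0 fast=1: a[fast]=8≠0 swap→a[0]=8, slow++,fast++
slow=1 fast=2: a[fast]=0, fast++
slow=1 fast=3: a[fast]=0, fast++
slow=1 fast=4: a[fast]=9≠0 swap→a[1]=9, slow++,fast++
slow=2 fast=5: a[fast]=0, fast++
slow=2 fast=6: a[fast]=0, fast++
slow=2 fast=7: a[fast]=0, fast++
slow=2 fast=8: a[fast]=0, fast++
slow=2 fast=9: a[fast]=3≠0 swap→a[2]=3, slow++,fast++
slow=3 fast=10: a[fast]=8≠0 swap→a[3]=8, slow++,fast++
slow=4 fast=11: a[fast]=0, fast++
slow=4 fast=12: a[fast]=0, fast++
slow=4 fast=13: a[fast]=0, fast++
slow=4 fast=14: a[fast]=1≠0 swap→a[4]=1, slow++,fast++
slow=5 fast=15: a[fast]=0, fast++
slow=5 fast=16: a[fast]=7≠0 swap→a[5]=7, slow++,fast++
slow=6 fast=17: a[fast]=0, fast++

slow=6, fast=18, a=[8, 9, 3, 8, 1, 7, 0, 0, 0, 0, 0, 0, 0, 0, 0, 0, 0, 0, 0, 9]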